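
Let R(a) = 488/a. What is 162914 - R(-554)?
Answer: 45127422/277 ≈ 1.6292e+5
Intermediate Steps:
162914 - R(-554) = 162914 - 488/(-554) = 162914 - 488*(-1)/554 = 162914 - 1*(-244/277) = 162914 + 244/277 = 45127422/277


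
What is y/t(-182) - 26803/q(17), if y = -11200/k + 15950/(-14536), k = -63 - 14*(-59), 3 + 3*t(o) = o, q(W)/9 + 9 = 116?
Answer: -778423966997/28227305772 ≈ -27.577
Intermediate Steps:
q(W) = 963 (q(W) = -81 + 9*116 = -81 + 1044 = 963)
t(o) = -1 + o/3
k = 763 (k = -63 + 826 = 763)
y = -12498075/792212 (y = -11200/763 + 15950/(-14536) = -11200*1/763 + 15950*(-1/14536) = -1600/109 - 7975/7268 = -12498075/792212 ≈ -15.776)
y/t(-182) - 26803/q(17) = -12498075/(792212*(-1 + (⅓)*(-182))) - 26803/963 = -12498075/(792212*(-1 - 182/3)) - 26803*1/963 = -12498075/(792212*(-185/3)) - 26803/963 = -12498075/792212*(-3/185) - 26803/963 = 7498845/29311844 - 26803/963 = -778423966997/28227305772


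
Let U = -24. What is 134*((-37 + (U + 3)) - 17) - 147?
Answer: -10197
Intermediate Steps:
134*((-37 + (U + 3)) - 17) - 147 = 134*((-37 + (-24 + 3)) - 17) - 147 = 134*((-37 - 21) - 17) - 147 = 134*(-58 - 17) - 147 = 134*(-75) - 147 = -10050 - 147 = -10197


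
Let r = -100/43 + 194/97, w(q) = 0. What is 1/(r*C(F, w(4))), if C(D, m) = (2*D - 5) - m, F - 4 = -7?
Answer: 43/154 ≈ 0.27922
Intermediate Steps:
F = -3 (F = 4 - 7 = -3)
C(D, m) = -5 - m + 2*D (C(D, m) = (-5 + 2*D) - m = -5 - m + 2*D)
r = -14/43 (r = -100*1/43 + 194*(1/97) = -100/43 + 2 = -14/43 ≈ -0.32558)
1/(r*C(F, w(4))) = 1/(-14*(-5 - 1*0 + 2*(-3))/43) = 1/(-14*(-5 + 0 - 6)/43) = 1/(-14/43*(-11)) = 1/(154/43) = 43/154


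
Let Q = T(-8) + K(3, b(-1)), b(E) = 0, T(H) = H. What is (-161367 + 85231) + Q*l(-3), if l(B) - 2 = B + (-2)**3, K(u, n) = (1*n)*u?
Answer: -76064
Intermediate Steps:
K(u, n) = n*u
l(B) = -6 + B (l(B) = 2 + (B + (-2)**3) = 2 + (B - 8) = 2 + (-8 + B) = -6 + B)
Q = -8 (Q = -8 + 0*3 = -8 + 0 = -8)
(-161367 + 85231) + Q*l(-3) = (-161367 + 85231) - 8*(-6 - 3) = -76136 - 8*(-9) = -76136 + 72 = -76064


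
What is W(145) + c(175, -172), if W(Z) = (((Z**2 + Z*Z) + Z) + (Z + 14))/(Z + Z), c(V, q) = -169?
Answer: -3328/145 ≈ -22.952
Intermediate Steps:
W(Z) = (14 + 2*Z + 2*Z**2)/(2*Z) (W(Z) = (((Z**2 + Z**2) + Z) + (14 + Z))/((2*Z)) = ((2*Z**2 + Z) + (14 + Z))*(1/(2*Z)) = ((Z + 2*Z**2) + (14 + Z))*(1/(2*Z)) = (14 + 2*Z + 2*Z**2)*(1/(2*Z)) = (14 + 2*Z + 2*Z**2)/(2*Z))
W(145) + c(175, -172) = (1 + 145 + 7/145) - 169 = 21177/145 - 169 = -3328/145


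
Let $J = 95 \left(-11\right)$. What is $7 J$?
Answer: $-7315$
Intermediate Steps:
$J = -1045$
$7 J = 7 \left(-1045\right) = -7315$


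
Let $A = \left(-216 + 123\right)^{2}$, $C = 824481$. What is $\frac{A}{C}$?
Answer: $\frac{961}{91609} \approx 0.01049$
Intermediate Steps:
$A = 8649$ ($A = \left(-93\right)^{2} = 8649$)
$\frac{A}{C} = \frac{8649}{824481} = 8649 \cdot \frac{1}{824481} = \frac{961}{91609}$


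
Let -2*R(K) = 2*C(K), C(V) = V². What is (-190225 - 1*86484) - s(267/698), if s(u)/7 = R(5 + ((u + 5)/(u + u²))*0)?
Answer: -276534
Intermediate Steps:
R(K) = -K²
s(u) = -175 (s(u) = 7*(-(5 + ((u + 5)/(u + u²))*0)²) = 7*(-(5 + ((5 + u)/(u + u²))*0)²) = 7*(-(5 + 0)²) = 7*(-1*5²) = 7*(-1*25) = 7*(-25) = -175)
(-190225 - 1*86484) - s(267/698) = (-190225 - 1*86484) - 1*(-175) = (-190225 - 86484) + 175 = -276709 + 175 = -276534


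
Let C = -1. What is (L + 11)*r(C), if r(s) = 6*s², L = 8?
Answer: 114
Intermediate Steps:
(L + 11)*r(C) = (8 + 11)*(6*(-1)²) = 19*(6*1) = 19*6 = 114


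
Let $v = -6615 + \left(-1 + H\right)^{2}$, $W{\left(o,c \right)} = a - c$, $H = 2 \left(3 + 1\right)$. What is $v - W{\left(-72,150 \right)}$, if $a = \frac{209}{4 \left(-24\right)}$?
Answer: $- \frac{615727}{96} \approx -6413.8$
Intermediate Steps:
$H = 8$ ($H = 2 \cdot 4 = 8$)
$a = - \frac{209}{96}$ ($a = \frac{209}{-96} = 209 \left(- \frac{1}{96}\right) = - \frac{209}{96} \approx -2.1771$)
$W{\left(o,c \right)} = - \frac{209}{96} - c$
$v = -6566$ ($v = -6615 + \left(-1 + 8\right)^{2} = -6615 + 7^{2} = -6615 + 49 = -6566$)
$v - W{\left(-72,150 \right)} = -6566 - \left(- \frac{209}{96} - 150\right) = -6566 - - \frac{14609}{96} = -6566 + \frac{14609}{96} = - \frac{615727}{96}$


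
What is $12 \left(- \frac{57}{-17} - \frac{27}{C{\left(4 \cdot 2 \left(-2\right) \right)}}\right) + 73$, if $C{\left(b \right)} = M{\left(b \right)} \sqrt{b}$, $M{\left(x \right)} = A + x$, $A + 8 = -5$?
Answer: $\frac{1925}{17} - \frac{81 i}{29} \approx 113.24 - 2.7931 i$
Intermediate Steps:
$A = -13$ ($A = -8 - 5 = -13$)
$M{\left(x \right)} = -13 + x$
$C{\left(b \right)} = \sqrt{b} \left(-13 + b\right)$ ($C{\left(b \right)} = \left(-13 + b\right) \sqrt{b} = \sqrt{b} \left(-13 + b\right)$)
$12 \left(- \frac{57}{-17} - \frac{27}{C{\left(4 \cdot 2 \left(-2\right) \right)}}\right) + 73 = 12 \left(- \frac{57}{-17} - \frac{27}{\sqrt{4 \cdot 2 \left(-2\right)} \left(-13 + 4 \cdot 2 \left(-2\right)\right)}\right) + 73 = 12 \left(\left(-57\right) \left(- \frac{1}{17}\right) - \frac{27}{\sqrt{8 \left(-2\right)} \left(-13 + 8 \left(-2\right)\right)}\right) + 73 = 12 \left(\frac{57}{17} - \frac{27}{\sqrt{-16} \left(-13 - 16\right)}\right) + 73 = 12 \left(\frac{57}{17} - \frac{27}{4 i \left(-29\right)}\right) + 73 = 12 \left(\frac{57}{17} - \frac{27}{\left(-116\right) i}\right) + 73 = 12 \left(\frac{57}{17} - 27 \frac{i}{116}\right) + 73 = 12 \left(\frac{57}{17} - \frac{27 i}{116}\right) + 73 = \left(\frac{684}{17} - \frac{81 i}{29}\right) + 73 = \frac{1925}{17} - \frac{81 i}{29}$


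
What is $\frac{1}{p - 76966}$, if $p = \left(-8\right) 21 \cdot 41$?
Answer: $- \frac{1}{83854} \approx -1.1925 \cdot 10^{-5}$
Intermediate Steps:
$p = -6888$ ($p = \left(-168\right) 41 = -6888$)
$\frac{1}{p - 76966} = \frac{1}{-6888 - 76966} = \frac{1}{-83854} = - \frac{1}{83854}$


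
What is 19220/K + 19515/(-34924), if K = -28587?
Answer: -1229114585/998372388 ≈ -1.2311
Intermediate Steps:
19220/K + 19515/(-34924) = 19220/(-28587) + 19515/(-34924) = 19220*(-1/28587) + 19515*(-1/34924) = -19220/28587 - 19515/34924 = -1229114585/998372388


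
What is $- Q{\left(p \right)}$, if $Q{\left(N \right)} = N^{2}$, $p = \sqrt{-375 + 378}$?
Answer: $-3$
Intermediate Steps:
$p = \sqrt{3} \approx 1.732$
$- Q{\left(p \right)} = - \left(\sqrt{3}\right)^{2} = \left(-1\right) 3 = -3$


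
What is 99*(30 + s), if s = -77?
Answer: -4653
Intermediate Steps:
99*(30 + s) = 99*(30 - 77) = 99*(-47) = -4653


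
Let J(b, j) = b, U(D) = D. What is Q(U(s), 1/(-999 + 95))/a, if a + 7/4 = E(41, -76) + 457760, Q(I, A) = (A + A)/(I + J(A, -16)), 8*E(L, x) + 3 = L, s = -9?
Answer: 2/3724817531 ≈ 5.3694e-10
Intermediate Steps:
E(L, x) = -3/8 + L/8
Q(I, A) = 2*A/(A + I) (Q(I, A) = (A + A)/(I + A) = (2*A)/(A + I) = 2*A/(A + I))
a = 457763 (a = -7/4 + ((-3/8 + (⅛)*41) + 457760) = -7/4 + ((-3/8 + 41/8) + 457760) = -7/4 + (19/4 + 457760) = -7/4 + 1831059/4 = 457763)
Q(U(s), 1/(-999 + 95))/a = (2/((-999 + 95)*(1/(-999 + 95) - 9)))/457763 = (2/(-904*(1/(-904) - 9)))*(1/457763) = (2*(-1/904)/(-1/904 - 9))*(1/457763) = (2*(-1/904)/(-8137/904))*(1/457763) = (2*(-1/904)*(-904/8137))*(1/457763) = (2/8137)*(1/457763) = 2/3724817531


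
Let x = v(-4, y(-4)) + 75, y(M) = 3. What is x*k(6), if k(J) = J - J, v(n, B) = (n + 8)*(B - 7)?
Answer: 0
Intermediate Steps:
v(n, B) = (-7 + B)*(8 + n) (v(n, B) = (8 + n)*(-7 + B) = (-7 + B)*(8 + n))
k(J) = 0
x = 59 (x = (-56 - 7*(-4) + 8*3 + 3*(-4)) + 75 = (-56 + 28 + 24 - 12) + 75 = -16 + 75 = 59)
x*k(6) = 59*0 = 0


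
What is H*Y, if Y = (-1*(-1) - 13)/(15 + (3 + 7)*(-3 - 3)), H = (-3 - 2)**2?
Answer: 20/3 ≈ 6.6667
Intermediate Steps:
H = 25 (H = (-5)**2 = 25)
Y = 4/15 (Y = (1 - 13)/(15 + 10*(-6)) = -12/(15 - 60) = -12/(-45) = -12*(-1/45) = 4/15 ≈ 0.26667)
H*Y = 25*(4/15) = 20/3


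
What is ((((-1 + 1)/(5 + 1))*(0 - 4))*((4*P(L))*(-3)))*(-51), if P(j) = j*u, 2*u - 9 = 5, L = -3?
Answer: 0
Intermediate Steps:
u = 7 (u = 9/2 + (1/2)*5 = 9/2 + 5/2 = 7)
P(j) = 7*j (P(j) = j*7 = 7*j)
((((-1 + 1)/(5 + 1))*(0 - 4))*((4*P(L))*(-3)))*(-51) = ((((-1 + 1)/(5 + 1))*(0 - 4))*((4*(7*(-3)))*(-3)))*(-51) = (((0/6)*(-4))*((4*(-21))*(-3)))*(-51) = (((0*(1/6))*(-4))*(-84*(-3)))*(-51) = ((0*(-4))*252)*(-51) = (0*252)*(-51) = 0*(-51) = 0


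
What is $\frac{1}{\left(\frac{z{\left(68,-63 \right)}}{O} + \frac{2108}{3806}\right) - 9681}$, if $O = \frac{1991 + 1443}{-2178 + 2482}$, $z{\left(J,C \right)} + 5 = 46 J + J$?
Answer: $- \frac{3267451}{30707367517} \approx -0.00010641$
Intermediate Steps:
$z{\left(J,C \right)} = -5 + 47 J$ ($z{\left(J,C \right)} = -5 + \left(46 J + J\right) = -5 + 47 J$)
$O = \frac{1717}{152}$ ($O = \frac{3434}{304} = 3434 \cdot \frac{1}{304} = \frac{1717}{152} \approx 11.296$)
$\frac{1}{\left(\frac{z{\left(68,-63 \right)}}{O} + \frac{2108}{3806}\right) - 9681} = \frac{1}{\left(\frac{-5 + 47 \cdot 68}{\frac{1717}{152}} + \frac{2108}{3806}\right) - 9681} = \frac{1}{\left(\left(-5 + 3196\right) \frac{152}{1717} + 2108 \cdot \frac{1}{3806}\right) - 9681} = \frac{1}{\left(3191 \cdot \frac{152}{1717} + \frac{1054}{1903}\right) - 9681} = \frac{1}{\left(\frac{485032}{1717} + \frac{1054}{1903}\right) - 9681} = \frac{1}{\frac{924825614}{3267451} - 9681} = \frac{1}{- \frac{30707367517}{3267451}} = - \frac{3267451}{30707367517}$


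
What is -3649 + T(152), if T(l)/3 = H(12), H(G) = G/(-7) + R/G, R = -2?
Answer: -51165/14 ≈ -3654.6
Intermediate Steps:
H(G) = -2/G - G/7 (H(G) = G/(-7) - 2/G = G*(-1/7) - 2/G = -G/7 - 2/G = -2/G - G/7)
T(l) = -79/14 (T(l) = 3*(-2/12 - 1/7*12) = 3*(-2*1/12 - 12/7) = 3*(-1/6 - 12/7) = 3*(-79/42) = -79/14)
-3649 + T(152) = -3649 - 79/14 = -51165/14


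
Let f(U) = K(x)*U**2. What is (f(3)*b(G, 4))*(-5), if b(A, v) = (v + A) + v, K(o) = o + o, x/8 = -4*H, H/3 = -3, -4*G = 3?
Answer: -187920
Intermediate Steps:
G = -3/4 (G = -1/4*3 = -3/4 ≈ -0.75000)
H = -9 (H = 3*(-3) = -9)
x = 288 (x = 8*(-4*(-9)) = 8*36 = 288)
K(o) = 2*o
b(A, v) = A + 2*v (b(A, v) = (A + v) + v = A + 2*v)
f(U) = 576*U**2 (f(U) = (2*288)*U**2 = 576*U**2)
(f(3)*b(G, 4))*(-5) = ((576*3**2)*(-3/4 + 2*4))*(-5) = ((576*9)*(-3/4 + 8))*(-5) = (5184*(29/4))*(-5) = 37584*(-5) = -187920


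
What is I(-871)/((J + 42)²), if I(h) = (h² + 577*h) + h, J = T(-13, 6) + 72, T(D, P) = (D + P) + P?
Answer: 255203/12769 ≈ 19.986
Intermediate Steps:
T(D, P) = D + 2*P
J = 71 (J = (-13 + 2*6) + 72 = (-13 + 12) + 72 = -1 + 72 = 71)
I(h) = h² + 578*h
I(-871)/((J + 42)²) = (-871*(578 - 871))/((71 + 42)²) = (-871*(-293))/(113²) = 255203/12769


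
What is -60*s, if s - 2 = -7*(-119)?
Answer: -50100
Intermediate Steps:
s = 835 (s = 2 - 7*(-119) = 2 + 833 = 835)
-60*s = -60*835 = -50100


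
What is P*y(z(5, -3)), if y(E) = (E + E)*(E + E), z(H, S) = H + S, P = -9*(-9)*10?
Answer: 12960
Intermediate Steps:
P = 810 (P = 81*10 = 810)
y(E) = 4*E² (y(E) = (2*E)*(2*E) = 4*E²)
P*y(z(5, -3)) = 810*(4*(5 - 3)²) = 810*(4*2²) = 810*(4*4) = 810*16 = 12960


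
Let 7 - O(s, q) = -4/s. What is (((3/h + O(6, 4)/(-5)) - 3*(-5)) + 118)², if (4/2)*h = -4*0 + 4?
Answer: 15912121/900 ≈ 17680.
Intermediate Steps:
O(s, q) = 7 + 4/s (O(s, q) = 7 - (-4)/s = 7 + 4/s)
h = 2 (h = (-4*0 + 4)/2 = (0 + 4)/2 = (½)*4 = 2)
(((3/h + O(6, 4)/(-5)) - 3*(-5)) + 118)² = (((3/2 + (7 + 4/6)/(-5)) - 3*(-5)) + 118)² = (((3*(½) + (7 + 4*(⅙))*(-⅕)) + 15) + 118)² = (((3/2 + (7 + ⅔)*(-⅕)) + 15) + 118)² = (((3/2 + (23/3)*(-⅕)) + 15) + 118)² = (((3/2 - 23/15) + 15) + 118)² = ((-1/30 + 15) + 118)² = (449/30 + 118)² = (3989/30)² = 15912121/900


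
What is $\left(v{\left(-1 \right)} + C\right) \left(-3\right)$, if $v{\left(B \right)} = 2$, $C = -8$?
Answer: $18$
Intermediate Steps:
$\left(v{\left(-1 \right)} + C\right) \left(-3\right) = \left(2 - 8\right) \left(-3\right) = \left(-6\right) \left(-3\right) = 18$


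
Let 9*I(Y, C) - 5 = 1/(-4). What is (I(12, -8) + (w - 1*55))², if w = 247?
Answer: 48038761/1296 ≈ 37067.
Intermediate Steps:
I(Y, C) = 19/36 (I(Y, C) = 5/9 + (⅑)/(-4) = 5/9 + (⅑)*(-¼) = 5/9 - 1/36 = 19/36)
(I(12, -8) + (w - 1*55))² = (19/36 + (247 - 1*55))² = (19/36 + (247 - 55))² = (19/36 + 192)² = (6931/36)² = 48038761/1296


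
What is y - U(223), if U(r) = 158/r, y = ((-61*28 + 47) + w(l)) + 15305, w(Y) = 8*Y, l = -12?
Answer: 3021046/223 ≈ 13547.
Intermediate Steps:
y = 13548 (y = ((-61*28 + 47) + 8*(-12)) + 15305 = ((-1708 + 47) - 96) + 15305 = (-1661 - 96) + 15305 = -1757 + 15305 = 13548)
y - U(223) = 13548 - 158/223 = 3021046/223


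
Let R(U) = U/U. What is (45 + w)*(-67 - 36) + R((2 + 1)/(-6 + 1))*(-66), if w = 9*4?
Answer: -8409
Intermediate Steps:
R(U) = 1
w = 36
(45 + w)*(-67 - 36) + R((2 + 1)/(-6 + 1))*(-66) = (45 + 36)*(-67 - 36) + 1*(-66) = 81*(-103) - 66 = -8343 - 66 = -8409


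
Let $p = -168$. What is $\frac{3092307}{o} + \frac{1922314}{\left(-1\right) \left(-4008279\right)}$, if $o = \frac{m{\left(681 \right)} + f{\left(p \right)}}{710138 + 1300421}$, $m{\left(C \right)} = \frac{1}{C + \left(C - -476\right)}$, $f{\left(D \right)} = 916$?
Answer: $\frac{803577966787843852436}{118392536823} \approx 6.7874 \cdot 10^{9}$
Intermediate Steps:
$m{\left(C \right)} = \frac{1}{476 + 2 C}$ ($m{\left(C \right)} = \frac{1}{C + \left(C + 476\right)} = \frac{1}{C + \left(476 + C\right)} = \frac{1}{476 + 2 C}$)
$o = \frac{1683609}{3695407442}$ ($o = \frac{\frac{1}{2 \left(238 + 681\right)} + 916}{710138 + 1300421} = \frac{\frac{1}{2 \cdot 919} + 916}{2010559} = \left(\frac{1}{2} \cdot \frac{1}{919} + 916\right) \frac{1}{2010559} = \left(\frac{1}{1838} + 916\right) \frac{1}{2010559} = \frac{1683609}{1838} \cdot \frac{1}{2010559} = \frac{1683609}{3695407442} \approx 0.0004556$)
$\frac{3092307}{o} + \frac{1922314}{\left(-1\right) \left(-4008279\right)} = \frac{3092307}{\frac{1683609}{3695407442}} + \frac{1922314}{\left(-1\right) \left(-4008279\right)} = 3092307 \cdot \frac{3695407442}{1683609} + \frac{1922314}{4008279} = \frac{200479549135942}{29537} + 1922314 \cdot \frac{1}{4008279} = \frac{200479549135942}{29537} + \frac{1922314}{4008279} = \frac{803577966787843852436}{118392536823}$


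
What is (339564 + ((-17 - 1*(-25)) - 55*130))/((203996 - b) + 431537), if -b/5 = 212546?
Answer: 332422/1698263 ≈ 0.19574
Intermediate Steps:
b = -1062730 (b = -5*212546 = -1062730)
(339564 + ((-17 - 1*(-25)) - 55*130))/((203996 - b) + 431537) = (339564 + ((-17 - 1*(-25)) - 55*130))/((203996 - 1*(-1062730)) + 431537) = (339564 + ((-17 + 25) - 7150))/((203996 + 1062730) + 431537) = (339564 + (8 - 7150))/(1266726 + 431537) = (339564 - 7142)/1698263 = 332422*(1/1698263) = 332422/1698263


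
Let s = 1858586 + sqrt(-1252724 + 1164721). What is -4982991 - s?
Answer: -6841577 - I*sqrt(88003) ≈ -6.8416e+6 - 296.65*I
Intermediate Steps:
s = 1858586 + I*sqrt(88003) (s = 1858586 + sqrt(-88003) = 1858586 + I*sqrt(88003) ≈ 1.8586e+6 + 296.65*I)
-4982991 - s = -4982991 - (1858586 + I*sqrt(88003)) = -4982991 + (-1858586 - I*sqrt(88003)) = -6841577 - I*sqrt(88003)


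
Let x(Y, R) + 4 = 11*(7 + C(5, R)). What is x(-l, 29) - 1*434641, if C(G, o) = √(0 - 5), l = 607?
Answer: -434568 + 11*I*√5 ≈ -4.3457e+5 + 24.597*I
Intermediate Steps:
C(G, o) = I*√5 (C(G, o) = √(-5) = I*√5)
x(Y, R) = 73 + 11*I*√5 (x(Y, R) = -4 + 11*(7 + I*√5) = -4 + (77 + 11*I*√5) = 73 + 11*I*√5)
x(-l, 29) - 1*434641 = (73 + 11*I*√5) - 1*434641 = (73 + 11*I*√5) - 434641 = -434568 + 11*I*√5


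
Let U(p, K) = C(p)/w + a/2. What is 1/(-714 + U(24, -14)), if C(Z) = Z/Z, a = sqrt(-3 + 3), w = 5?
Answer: -5/3569 ≈ -0.0014010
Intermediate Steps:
a = 0 (a = sqrt(0) = 0)
C(Z) = 1
U(p, K) = 1/5 (U(p, K) = 1/5 + 0/2 = 1*(1/5) + 0*(1/2) = 1/5 + 0 = 1/5)
1/(-714 + U(24, -14)) = 1/(-714 + 1/5) = 1/(-3569/5) = -5/3569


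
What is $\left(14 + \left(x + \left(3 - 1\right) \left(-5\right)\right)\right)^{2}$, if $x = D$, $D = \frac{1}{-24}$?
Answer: $\frac{9025}{576} \approx 15.668$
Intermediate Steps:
$D = - \frac{1}{24} \approx -0.041667$
$x = - \frac{1}{24} \approx -0.041667$
$\left(14 + \left(x + \left(3 - 1\right) \left(-5\right)\right)\right)^{2} = \left(14 + \left(- \frac{1}{24} + \left(3 - 1\right) \left(-5\right)\right)\right)^{2} = \left(14 + \left(- \frac{1}{24} + 2 \left(-5\right)\right)\right)^{2} = \left(14 - \frac{241}{24}\right)^{2} = \left(\frac{95}{24}\right)^{2} = \frac{9025}{576}$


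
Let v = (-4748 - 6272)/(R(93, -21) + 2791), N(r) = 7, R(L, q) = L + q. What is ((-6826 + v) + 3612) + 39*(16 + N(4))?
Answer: -6644591/2863 ≈ -2320.8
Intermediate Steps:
v = -11020/2863 (v = (-4748 - 6272)/((93 - 21) + 2791) = -11020/(72 + 2791) = -11020/2863 ≈ -3.8491)
((-6826 + v) + 3612) + 39*(16 + N(4)) = ((-6826 - 11020/2863) + 3612) + 39*(16 + 7) = (-19553858/2863 + 3612) + 39*23 = -9212702/2863 + 897 = -6644591/2863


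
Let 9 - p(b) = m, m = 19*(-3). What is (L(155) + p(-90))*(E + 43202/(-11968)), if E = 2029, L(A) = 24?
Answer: 545397075/2992 ≈ 1.8229e+5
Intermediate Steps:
m = -57
p(b) = 66 (p(b) = 9 - 1*(-57) = 9 + 57 = 66)
(L(155) + p(-90))*(E + 43202/(-11968)) = (24 + 66)*(2029 + 43202/(-11968)) = 90*(2029 + 43202*(-1/11968)) = 90*(2029 - 21601/5984) = 90*(12119935/5984) = 545397075/2992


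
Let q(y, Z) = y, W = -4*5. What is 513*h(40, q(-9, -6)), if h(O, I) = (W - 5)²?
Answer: 320625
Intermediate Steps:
W = -20
h(O, I) = 625 (h(O, I) = (-20 - 5)² = (-25)² = 625)
513*h(40, q(-9, -6)) = 513*625 = 320625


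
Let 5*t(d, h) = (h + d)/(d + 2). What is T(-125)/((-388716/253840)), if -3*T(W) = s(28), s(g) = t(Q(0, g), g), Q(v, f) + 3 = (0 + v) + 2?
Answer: 38076/32393 ≈ 1.1754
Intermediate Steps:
Q(v, f) = -1 + v (Q(v, f) = -3 + ((0 + v) + 2) = -3 + (v + 2) = -3 + (2 + v) = -1 + v)
t(d, h) = (d + h)/(5*(2 + d)) (t(d, h) = ((h + d)/(d + 2))/5 = ((d + h)/(2 + d))/5 = (d + h)/(5*(2 + d)))
s(g) = -⅕ + g/5 (s(g) = ((-1 + 0) + g)/(5*(2 + (-1 + 0))) = (-1 + g)/(5*(2 - 1)) = (⅕)*(-1 + g)/1 = (⅕)*1*(-1 + g) = -⅕ + g/5)
T(W) = -9/5 (T(W) = -(-⅕ + (⅕)*28)/3 = -(-⅕ + 28/5)/3 = -⅓*27/5 = -9/5)
T(-125)/((-388716/253840)) = -9/(5*((-388716/253840))) = -9/(5*((-388716*1/253840))) = -9/(5*(-97179/63460)) = -9/5*(-63460/97179) = 38076/32393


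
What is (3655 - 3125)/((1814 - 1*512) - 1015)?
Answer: 530/287 ≈ 1.8467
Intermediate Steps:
(3655 - 3125)/((1814 - 1*512) - 1015) = 530/((1814 - 512) - 1015) = 530/(1302 - 1015) = 530/287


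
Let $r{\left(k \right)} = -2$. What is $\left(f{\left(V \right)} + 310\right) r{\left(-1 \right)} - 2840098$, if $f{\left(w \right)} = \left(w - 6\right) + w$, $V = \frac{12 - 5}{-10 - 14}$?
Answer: $- \frac{17044229}{6} \approx -2.8407 \cdot 10^{6}$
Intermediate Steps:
$V = - \frac{7}{24}$ ($V = \frac{7}{-24} = 7 \left(- \frac{1}{24}\right) = - \frac{7}{24} \approx -0.29167$)
$f{\left(w \right)} = -6 + 2 w$ ($f{\left(w \right)} = \left(w - 6\right) + w = \left(-6 + w\right) + w = -6 + 2 w$)
$\left(f{\left(V \right)} + 310\right) r{\left(-1 \right)} - 2840098 = \left(\left(-6 + 2 \left(- \frac{7}{24}\right)\right) + 310\right) \left(-2\right) - 2840098 = \left(\left(-6 - \frac{7}{12}\right) + 310\right) \left(-2\right) - 2840098 = \left(- \frac{79}{12} + 310\right) \left(-2\right) - 2840098 = \frac{3641}{12} \left(-2\right) - 2840098 = - \frac{3641}{6} - 2840098 = - \frac{17044229}{6}$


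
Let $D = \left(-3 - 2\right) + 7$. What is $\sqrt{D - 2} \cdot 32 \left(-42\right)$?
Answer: $0$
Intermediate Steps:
$D = 2$ ($D = -5 + 7 = 2$)
$\sqrt{D - 2} \cdot 32 \left(-42\right) = \sqrt{2 - 2} \cdot 32 \left(-42\right) = \sqrt{0} \cdot 32 \left(-42\right) = 0 \cdot 32 \left(-42\right) = 0 \left(-42\right) = 0$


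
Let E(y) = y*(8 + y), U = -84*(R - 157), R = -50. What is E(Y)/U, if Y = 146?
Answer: 803/621 ≈ 1.2931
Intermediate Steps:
U = 17388 (U = -84*(-50 - 157) = -84*(-207) = 17388)
E(Y)/U = (146*(8 + 146))/17388 = (146*154)*(1/17388) = 22484*(1/17388) = 803/621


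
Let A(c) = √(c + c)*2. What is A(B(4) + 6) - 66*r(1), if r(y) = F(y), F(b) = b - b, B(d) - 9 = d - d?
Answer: 2*√30 ≈ 10.954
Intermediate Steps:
B(d) = 9 (B(d) = 9 + (d - d) = 9 + 0 = 9)
F(b) = 0
r(y) = 0
A(c) = 2*√2*√c (A(c) = √(2*c)*2 = (√2*√c)*2 = 2*√2*√c)
A(B(4) + 6) - 66*r(1) = 2*√2*√(9 + 6) - 66*0 = 2*√2*√15 + 0 = 2*√30 + 0 = 2*√30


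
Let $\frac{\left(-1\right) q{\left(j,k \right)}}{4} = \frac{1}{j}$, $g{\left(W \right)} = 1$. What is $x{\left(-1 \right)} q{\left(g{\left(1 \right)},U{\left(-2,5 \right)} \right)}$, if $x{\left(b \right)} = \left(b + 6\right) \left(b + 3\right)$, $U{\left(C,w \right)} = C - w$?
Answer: $-40$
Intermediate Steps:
$q{\left(j,k \right)} = - \frac{4}{j}$
$x{\left(b \right)} = \left(3 + b\right) \left(6 + b\right)$ ($x{\left(b \right)} = \left(6 + b\right) \left(3 + b\right) = \left(3 + b\right) \left(6 + b\right)$)
$x{\left(-1 \right)} q{\left(g{\left(1 \right)},U{\left(-2,5 \right)} \right)} = \left(18 + \left(-1\right)^{2} + 9 \left(-1\right)\right) \left(- \frac{4}{1}\right) = \left(18 + 1 - 9\right) \left(\left(-4\right) 1\right) = 10 \left(-4\right) = -40$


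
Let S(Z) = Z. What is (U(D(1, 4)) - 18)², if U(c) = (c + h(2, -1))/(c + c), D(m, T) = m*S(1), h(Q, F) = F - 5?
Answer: 1681/4 ≈ 420.25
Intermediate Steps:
h(Q, F) = -5 + F
D(m, T) = m (D(m, T) = m*1 = m)
U(c) = (-6 + c)/(2*c) (U(c) = (c + (-5 - 1))/(c + c) = (c - 6)/((2*c)) = (-6 + c)*(1/(2*c)) = (-6 + c)/(2*c))
(U(D(1, 4)) - 18)² = ((½)*(-6 + 1)/1 - 18)² = ((½)*1*(-5) - 18)² = (-5/2 - 18)² = (-41/2)² = 1681/4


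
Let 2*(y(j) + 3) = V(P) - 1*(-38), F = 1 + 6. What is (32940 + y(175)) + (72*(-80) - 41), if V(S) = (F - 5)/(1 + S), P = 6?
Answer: 190086/7 ≈ 27155.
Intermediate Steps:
F = 7
V(S) = 2/(1 + S) (V(S) = (7 - 5)/(1 + S) = 2/(1 + S))
y(j) = 113/7 (y(j) = -3 + (2/(1 + 6) - 1*(-38))/2 = -3 + (2/7 + 38)/2 = -3 + (½)*(268/7) = -3 + 134/7 = 113/7)
(32940 + y(175)) + (72*(-80) - 41) = (32940 + 113/7) + (72*(-80) - 41) = 230693/7 + (-5760 - 41) = 230693/7 - 5801 = 190086/7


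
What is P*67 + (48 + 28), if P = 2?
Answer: 210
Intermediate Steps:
P*67 + (48 + 28) = 2*67 + (48 + 28) = 134 + 76 = 210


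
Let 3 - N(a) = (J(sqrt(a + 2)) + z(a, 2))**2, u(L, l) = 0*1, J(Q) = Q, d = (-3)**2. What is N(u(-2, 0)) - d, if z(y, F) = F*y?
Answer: -8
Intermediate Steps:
d = 9
u(L, l) = 0
N(a) = 3 - (sqrt(2 + a) + 2*a)**2 (N(a) = 3 - (sqrt(a + 2) + 2*a)**2 = 3 - (sqrt(2 + a) + 2*a)**2)
N(u(-2, 0)) - d = (3 - (sqrt(2 + 0) + 2*0)**2) - 1*9 = (3 - (sqrt(2) + 0)**2) - 9 = (3 - (sqrt(2))**2) - 9 = (3 - 1*2) - 9 = (3 - 2) - 9 = 1 - 9 = -8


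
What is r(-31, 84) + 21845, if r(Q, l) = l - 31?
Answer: 21898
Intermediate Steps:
r(Q, l) = -31 + l
r(-31, 84) + 21845 = (-31 + 84) + 21845 = 53 + 21845 = 21898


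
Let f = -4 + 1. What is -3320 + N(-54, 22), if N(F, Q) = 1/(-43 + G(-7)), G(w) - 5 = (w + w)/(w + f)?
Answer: -607565/183 ≈ -3320.0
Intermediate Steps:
f = -3
G(w) = 5 + 2*w/(-3 + w) (G(w) = 5 + (w + w)/(w - 3) = 5 + (2*w)/(-3 + w) = 5 + 2*w/(-3 + w))
N(F, Q) = -5/183 (N(F, Q) = 1/(-43 + (-15 + 7*(-7))/(-3 - 7)) = 1/(-43 + (-15 - 49)/(-10)) = 1/(-43 - ⅒*(-64)) = 1/(-43 + 32/5) = 1/(-183/5) = -5/183)
-3320 + N(-54, 22) = -3320 - 5/183 = -607565/183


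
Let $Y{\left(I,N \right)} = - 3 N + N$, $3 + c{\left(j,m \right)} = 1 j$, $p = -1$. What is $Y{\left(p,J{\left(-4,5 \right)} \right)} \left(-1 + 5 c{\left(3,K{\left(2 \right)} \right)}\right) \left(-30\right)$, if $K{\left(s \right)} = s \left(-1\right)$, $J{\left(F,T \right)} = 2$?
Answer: $-120$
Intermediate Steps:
$K{\left(s \right)} = - s$
$c{\left(j,m \right)} = -3 + j$ ($c{\left(j,m \right)} = -3 + 1 j = -3 + j$)
$Y{\left(I,N \right)} = - 2 N$
$Y{\left(p,J{\left(-4,5 \right)} \right)} \left(-1 + 5 c{\left(3,K{\left(2 \right)} \right)}\right) \left(-30\right) = \left(-2\right) 2 \left(-1 + 5 \left(-3 + 3\right)\right) \left(-30\right) = - 4 \left(-1 + 5 \cdot 0\right) \left(-30\right) = - 4 \left(-1 + 0\right) \left(-30\right) = \left(-4\right) \left(-1\right) \left(-30\right) = 4 \left(-30\right) = -120$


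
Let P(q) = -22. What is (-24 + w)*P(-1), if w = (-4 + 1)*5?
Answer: 858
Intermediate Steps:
w = -15 (w = -3*5 = -15)
(-24 + w)*P(-1) = (-24 - 15)*(-22) = -39*(-22) = 858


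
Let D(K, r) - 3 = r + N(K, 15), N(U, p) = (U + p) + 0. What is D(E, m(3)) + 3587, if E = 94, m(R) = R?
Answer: 3702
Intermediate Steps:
N(U, p) = U + p
D(K, r) = 18 + K + r (D(K, r) = 3 + (r + (K + 15)) = 3 + (r + (15 + K)) = 3 + (15 + K + r) = 18 + K + r)
D(E, m(3)) + 3587 = (18 + 94 + 3) + 3587 = 115 + 3587 = 3702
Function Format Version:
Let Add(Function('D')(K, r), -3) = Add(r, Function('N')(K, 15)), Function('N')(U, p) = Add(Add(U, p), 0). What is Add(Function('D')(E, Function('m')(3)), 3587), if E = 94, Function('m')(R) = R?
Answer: 3702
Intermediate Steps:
Function('N')(U, p) = Add(U, p)
Function('D')(K, r) = Add(18, K, r) (Function('D')(K, r) = Add(3, Add(r, Add(K, 15))) = Add(3, Add(r, Add(15, K))) = Add(3, Add(15, K, r)) = Add(18, K, r))
Add(Function('D')(E, Function('m')(3)), 3587) = Add(Add(18, 94, 3), 3587) = Add(115, 3587) = 3702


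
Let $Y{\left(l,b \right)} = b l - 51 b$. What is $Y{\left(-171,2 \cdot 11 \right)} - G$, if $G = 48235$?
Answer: $-53119$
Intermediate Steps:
$Y{\left(l,b \right)} = - 51 b + b l$
$Y{\left(-171,2 \cdot 11 \right)} - G = 2 \cdot 11 \left(-51 - 171\right) - 48235 = 22 \left(-222\right) - 48235 = -4884 - 48235 = -53119$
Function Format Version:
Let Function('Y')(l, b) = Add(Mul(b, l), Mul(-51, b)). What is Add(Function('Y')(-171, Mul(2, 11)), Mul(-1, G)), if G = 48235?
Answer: -53119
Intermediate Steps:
Function('Y')(l, b) = Add(Mul(-51, b), Mul(b, l))
Add(Function('Y')(-171, Mul(2, 11)), Mul(-1, G)) = Add(Mul(Mul(2, 11), Add(-51, -171)), Mul(-1, 48235)) = Add(Mul(22, -222), -48235) = Add(-4884, -48235) = -53119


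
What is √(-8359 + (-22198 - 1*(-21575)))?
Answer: 3*I*√998 ≈ 94.773*I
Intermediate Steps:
√(-8359 + (-22198 - 1*(-21575))) = √(-8359 + (-22198 + 21575)) = √(-8359 - 623) = √(-8982) = 3*I*√998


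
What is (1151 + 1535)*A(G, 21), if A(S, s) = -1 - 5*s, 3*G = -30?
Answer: -284716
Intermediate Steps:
G = -10 (G = (⅓)*(-30) = -10)
(1151 + 1535)*A(G, 21) = (1151 + 1535)*(-1 - 5*21) = 2686*(-1 - 105) = 2686*(-106) = -284716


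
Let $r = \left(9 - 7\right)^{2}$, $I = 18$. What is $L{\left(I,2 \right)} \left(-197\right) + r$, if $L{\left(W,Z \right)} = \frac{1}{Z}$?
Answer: $- \frac{189}{2} \approx -94.5$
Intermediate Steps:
$r = 4$ ($r = 2^{2} = 4$)
$L{\left(I,2 \right)} \left(-197\right) + r = \frac{1}{2} \left(-197\right) + 4 = - \frac{197}{2} + 4 = - \frac{189}{2}$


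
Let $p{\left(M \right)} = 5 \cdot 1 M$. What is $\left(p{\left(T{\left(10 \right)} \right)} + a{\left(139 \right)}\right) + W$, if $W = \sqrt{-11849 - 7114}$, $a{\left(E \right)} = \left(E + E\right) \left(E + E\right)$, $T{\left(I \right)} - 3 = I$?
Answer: $77349 + 21 i \sqrt{43} \approx 77349.0 + 137.71 i$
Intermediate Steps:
$T{\left(I \right)} = 3 + I$
$p{\left(M \right)} = 5 M$
$a{\left(E \right)} = 4 E^{2}$ ($a{\left(E \right)} = 2 E 2 E = 4 E^{2}$)
$W = 21 i \sqrt{43}$ ($W = \sqrt{-18963} = 21 i \sqrt{43} \approx 137.71 i$)
$\left(p{\left(T{\left(10 \right)} \right)} + a{\left(139 \right)}\right) + W = \left(5 \left(3 + 10\right) + 4 \cdot 139^{2}\right) + 21 i \sqrt{43} = \left(5 \cdot 13 + 4 \cdot 19321\right) + 21 i \sqrt{43} = \left(65 + 77284\right) + 21 i \sqrt{43} = 77349 + 21 i \sqrt{43}$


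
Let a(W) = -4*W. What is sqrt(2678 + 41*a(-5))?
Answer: sqrt(3498) ≈ 59.144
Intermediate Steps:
sqrt(2678 + 41*a(-5)) = sqrt(2678 + 41*(-4*(-5))) = sqrt(2678 + 41*20) = sqrt(2678 + 820) = sqrt(3498)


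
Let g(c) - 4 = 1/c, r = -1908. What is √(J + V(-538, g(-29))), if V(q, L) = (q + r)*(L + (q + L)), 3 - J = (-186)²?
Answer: √1061304735/29 ≈ 1123.4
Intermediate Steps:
J = -34593 (J = 3 - 1*(-186)² = 3 - 1*34596 = 3 - 34596 = -34593)
g(c) = 4 + 1/c
V(q, L) = (-1908 + q)*(q + 2*L) (V(q, L) = (q - 1908)*(L + (q + L)) = (-1908 + q)*(L + (L + q)) = (-1908 + q)*(q + 2*L))
√(J + V(-538, g(-29))) = √(-34593 + ((-538)² - 3816*(4 + 1/(-29)) - 1908*(-538) + 2*(4 + 1/(-29))*(-538))) = √(-34593 + (289444 - 3816*(4 - 1/29) + 1026504 + 2*(4 - 1/29)*(-538))) = √(-34593 + (289444 - 3816*115/29 + 1026504 + 2*(115/29)*(-538))) = √(-34593 + (289444 - 438840/29 + 1026504 - 123740/29)) = √(-34593 + 37599912/29) = √(36596715/29) = √1061304735/29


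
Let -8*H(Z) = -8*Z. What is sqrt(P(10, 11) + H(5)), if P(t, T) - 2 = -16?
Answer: 3*I ≈ 3.0*I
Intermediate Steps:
P(t, T) = -14 (P(t, T) = 2 - 16 = -14)
H(Z) = Z (H(Z) = -(-1)*Z = Z)
sqrt(P(10, 11) + H(5)) = sqrt(-14 + 5) = sqrt(-9) = 3*I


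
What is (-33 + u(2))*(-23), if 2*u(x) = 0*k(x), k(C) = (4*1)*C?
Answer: 759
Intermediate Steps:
k(C) = 4*C
u(x) = 0 (u(x) = (0*(4*x))/2 = (1/2)*0 = 0)
(-33 + u(2))*(-23) = (-33 + 0)*(-23) = -33*(-23) = 759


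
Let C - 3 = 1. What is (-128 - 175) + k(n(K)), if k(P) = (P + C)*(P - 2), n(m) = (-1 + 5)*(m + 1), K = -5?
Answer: -87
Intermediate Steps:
n(m) = 4 + 4*m (n(m) = 4*(1 + m) = 4 + 4*m)
C = 4 (C = 3 + 1 = 4)
k(P) = (-2 + P)*(4 + P) (k(P) = (P + 4)*(P - 2) = (4 + P)*(-2 + P) = (-2 + P)*(4 + P))
(-128 - 175) + k(n(K)) = (-128 - 175) + (-8 + (4 + 4*(-5))² + 2*(4 + 4*(-5))) = -303 + (-8 + (4 - 20)² + 2*(4 - 20)) = -303 + (-8 + (-16)² + 2*(-16)) = -303 + (-8 + 256 - 32) = -303 + 216 = -87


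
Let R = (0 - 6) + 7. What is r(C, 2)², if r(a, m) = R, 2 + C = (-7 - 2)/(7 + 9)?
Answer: 1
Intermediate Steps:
C = -41/16 (C = -2 + (-7 - 2)/(7 + 9) = -2 - 9/16 = -41/16 ≈ -2.5625)
R = 1 (R = -6 + 7 = 1)
r(a, m) = 1
r(C, 2)² = 1² = 1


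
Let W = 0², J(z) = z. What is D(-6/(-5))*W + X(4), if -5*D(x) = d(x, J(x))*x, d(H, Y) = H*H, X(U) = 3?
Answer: 3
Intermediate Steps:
d(H, Y) = H²
W = 0
D(x) = -x³/5 (D(x) = -x²*x/5 = -x³/5)
D(-6/(-5))*W + X(4) = -(-6/(-5))³/5*0 + 3 = -(-6*(-⅕))³/5*0 + 3 = -(6/5)³/5*0 + 3 = -⅕*216/125*0 + 3 = -216/625*0 + 3 = 0 + 3 = 3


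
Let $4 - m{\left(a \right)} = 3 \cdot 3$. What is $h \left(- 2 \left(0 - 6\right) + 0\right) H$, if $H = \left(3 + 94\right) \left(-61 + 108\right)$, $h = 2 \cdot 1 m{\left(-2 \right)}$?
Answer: $-547080$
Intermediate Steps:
$m{\left(a \right)} = -5$ ($m{\left(a \right)} = 4 - 3 \cdot 3 = 4 - 9 = -5$)
$h = -10$ ($h = 2 \cdot 1 \left(-5\right) = 2 \left(-5\right) = -10$)
$H = 4559$ ($H = 97 \cdot 47 = 4559$)
$h \left(- 2 \left(0 - 6\right) + 0\right) H = - 10 \left(- 2 \left(0 - 6\right) + 0\right) 4559 = - 10 \left(\left(-2\right) \left(-6\right) + 0\right) 4559 = - 10 \left(12 + 0\right) 4559 = \left(-10\right) 12 \cdot 4559 = \left(-120\right) 4559 = -547080$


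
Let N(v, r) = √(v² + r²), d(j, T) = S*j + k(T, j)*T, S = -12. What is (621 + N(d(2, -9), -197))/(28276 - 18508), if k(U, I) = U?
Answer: 207/3256 + √42058/9768 ≈ 0.084570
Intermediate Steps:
d(j, T) = T² - 12*j (d(j, T) = -12*j + T*T = -12*j + T² = T² - 12*j)
N(v, r) = √(r² + v²)
(621 + N(d(2, -9), -197))/(28276 - 18508) = (621 + √((-197)² + ((-9)² - 12*2)²))/(28276 - 18508) = (621 + √(38809 + (81 - 24)²))/9768 = (621 + √(38809 + 57²))*(1/9768) = (621 + √(38809 + 3249))*(1/9768) = (621 + √42058)*(1/9768) = 207/3256 + √42058/9768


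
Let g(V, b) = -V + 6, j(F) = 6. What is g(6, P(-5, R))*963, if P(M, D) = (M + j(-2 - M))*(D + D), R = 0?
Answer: 0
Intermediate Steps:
P(M, D) = 2*D*(6 + M) (P(M, D) = (M + 6)*(D + D) = (6 + M)*(2*D) = 2*D*(6 + M))
g(V, b) = 6 - V
g(6, P(-5, R))*963 = (6 - 1*6)*963 = (6 - 6)*963 = 0*963 = 0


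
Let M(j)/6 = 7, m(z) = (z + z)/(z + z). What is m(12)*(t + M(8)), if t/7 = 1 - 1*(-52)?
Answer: 413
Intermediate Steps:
m(z) = 1 (m(z) = (2*z)/((2*z)) = (2*z)*(1/(2*z)) = 1)
M(j) = 42 (M(j) = 6*7 = 42)
t = 371 (t = 7*(1 - 1*(-52)) = 7*(1 + 52) = 7*53 = 371)
m(12)*(t + M(8)) = 1*(371 + 42) = 1*413 = 413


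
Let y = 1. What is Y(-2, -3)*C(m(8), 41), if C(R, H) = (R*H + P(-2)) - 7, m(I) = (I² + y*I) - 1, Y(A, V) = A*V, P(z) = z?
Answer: 17412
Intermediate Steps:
m(I) = -1 + I + I² (m(I) = (I² + 1*I) - 1 = (I² + I) - 1 = (I + I²) - 1 = -1 + I + I²)
C(R, H) = -9 + H*R (C(R, H) = (R*H - 2) - 7 = (H*R - 2) - 7 = (-2 + H*R) - 7 = -9 + H*R)
Y(-2, -3)*C(m(8), 41) = (-2*(-3))*(-9 + 41*(-1 + 8 + 8²)) = 6*(-9 + 41*(-1 + 8 + 64)) = 6*(-9 + 41*71) = 6*(-9 + 2911) = 6*2902 = 17412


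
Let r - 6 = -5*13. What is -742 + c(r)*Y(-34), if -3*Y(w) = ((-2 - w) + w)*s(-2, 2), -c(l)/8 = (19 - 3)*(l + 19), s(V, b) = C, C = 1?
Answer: 8014/3 ≈ 2671.3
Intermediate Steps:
s(V, b) = 1
r = -59 (r = 6 - 5*13 = 6 - 65 = -59)
c(l) = -2432 - 128*l (c(l) = -8*(19 - 3)*(l + 19) = -128*(19 + l) = -8*(304 + 16*l) = -2432 - 128*l)
Y(w) = 2/3 (Y(w) = -((-2 - w) + w)/3 = -(-2)/3 = -1/3*(-2) = 2/3)
-742 + c(r)*Y(-34) = -742 + (-2432 - 128*(-59))*(2/3) = -742 + (-2432 + 7552)*(2/3) = -742 + 5120*(2/3) = -742 + 10240/3 = 8014/3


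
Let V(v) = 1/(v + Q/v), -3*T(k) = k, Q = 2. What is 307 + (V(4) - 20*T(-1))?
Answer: 2705/9 ≈ 300.56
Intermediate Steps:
T(k) = -k/3
V(v) = 1/(v + 2/v)
307 + (V(4) - 20*T(-1)) = 307 + (4/(2 + 4²) - (-20)*(-1)/3) = 307 + (4/(2 + 16) - 20*⅓) = 307 + (4/18 - 20/3) = 307 + (4*(1/18) - 20/3) = 307 + (2/9 - 20/3) = 307 - 58/9 = 2705/9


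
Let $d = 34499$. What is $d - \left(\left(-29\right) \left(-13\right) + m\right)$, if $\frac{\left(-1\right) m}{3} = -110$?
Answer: $33792$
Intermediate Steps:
$m = 330$ ($m = \left(-3\right) \left(-110\right) = 330$)
$d - \left(\left(-29\right) \left(-13\right) + m\right) = 34499 - \left(\left(-29\right) \left(-13\right) + 330\right) = 34499 - \left(377 + 330\right) = 34499 - 707 = 33792$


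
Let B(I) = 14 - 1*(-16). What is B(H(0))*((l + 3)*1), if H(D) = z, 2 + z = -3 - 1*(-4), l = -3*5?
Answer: -360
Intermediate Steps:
l = -15
z = -1 (z = -2 + (-3 - 1*(-4)) = -2 + (-3 + 4) = -2 + 1 = -1)
H(D) = -1
B(I) = 30 (B(I) = 14 + 16 = 30)
B(H(0))*((l + 3)*1) = 30*((-15 + 3)*1) = 30*(-12*1) = 30*(-12) = -360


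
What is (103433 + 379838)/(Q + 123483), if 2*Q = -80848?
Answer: 483271/83059 ≈ 5.8184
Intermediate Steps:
Q = -40424 (Q = (½)*(-80848) = -40424)
(103433 + 379838)/(Q + 123483) = (103433 + 379838)/(-40424 + 123483) = 483271/83059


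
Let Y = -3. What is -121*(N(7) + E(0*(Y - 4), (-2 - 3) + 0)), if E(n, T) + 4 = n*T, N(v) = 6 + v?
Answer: -1089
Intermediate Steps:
E(n, T) = -4 + T*n (E(n, T) = -4 + n*T = -4 + T*n)
-121*(N(7) + E(0*(Y - 4), (-2 - 3) + 0)) = -121*((6 + 7) + (-4 + ((-2 - 3) + 0)*(0*(-3 - 4)))) = -121*(13 + (-4 + (-5 + 0)*(0*(-7)))) = -121*(13 + (-4 - 5*0)) = -121*(13 + (-4 + 0)) = -121*(13 - 4) = -121*9 = -1089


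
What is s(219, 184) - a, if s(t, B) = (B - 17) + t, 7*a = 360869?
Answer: -358167/7 ≈ -51167.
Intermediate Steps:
a = 360869/7 (a = (⅐)*360869 = 360869/7 ≈ 51553.)
s(t, B) = -17 + B + t (s(t, B) = (-17 + B) + t = -17 + B + t)
s(219, 184) - a = (-17 + 184 + 219) - 1*360869/7 = 386 - 360869/7 = -358167/7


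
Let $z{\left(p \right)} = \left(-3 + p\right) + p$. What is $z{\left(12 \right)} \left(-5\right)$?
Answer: $-105$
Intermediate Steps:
$z{\left(p \right)} = -3 + 2 p$
$z{\left(12 \right)} \left(-5\right) = \left(-3 + 2 \cdot 12\right) \left(-5\right) = \left(-3 + 24\right) \left(-5\right) = 21 \left(-5\right) = -105$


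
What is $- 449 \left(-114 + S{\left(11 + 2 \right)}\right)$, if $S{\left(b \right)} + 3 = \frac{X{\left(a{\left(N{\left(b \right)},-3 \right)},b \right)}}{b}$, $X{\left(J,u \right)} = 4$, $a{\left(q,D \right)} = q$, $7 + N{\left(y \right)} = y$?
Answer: $\frac{681133}{13} \approx 52395.0$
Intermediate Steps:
$N{\left(y \right)} = -7 + y$
$S{\left(b \right)} = -3 + \frac{4}{b}$
$- 449 \left(-114 + S{\left(11 + 2 \right)}\right) = - 449 \left(-114 - \left(3 - \frac{4}{11 + 2}\right)\right) = - 449 \left(-114 - \left(3 - \frac{4}{13}\right)\right) = - 449 \left(-114 + \left(-3 + 4 \cdot \frac{1}{13}\right)\right) = - 449 \left(-114 + \left(-3 + \frac{4}{13}\right)\right) = - 449 \left(-114 - \frac{35}{13}\right) = \left(-449\right) \left(- \frac{1517}{13}\right) = \frac{681133}{13}$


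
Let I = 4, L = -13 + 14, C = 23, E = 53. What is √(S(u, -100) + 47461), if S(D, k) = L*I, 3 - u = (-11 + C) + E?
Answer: √47465 ≈ 217.86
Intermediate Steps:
u = -62 (u = 3 - ((-11 + 23) + 53) = 3 - (12 + 53) = 3 - 1*65 = 3 - 65 = -62)
L = 1
S(D, k) = 4 (S(D, k) = 1*4 = 4)
√(S(u, -100) + 47461) = √(4 + 47461) = √47465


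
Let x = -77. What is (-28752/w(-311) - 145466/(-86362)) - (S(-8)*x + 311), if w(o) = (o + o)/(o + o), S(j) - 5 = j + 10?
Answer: -1231622111/43181 ≈ -28522.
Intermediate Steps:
S(j) = 15 + j (S(j) = 5 + (j + 10) = 5 + (10 + j) = 15 + j)
w(o) = 1 (w(o) = (2*o)/((2*o)) = (2*o)*(1/(2*o)) = 1)
(-28752/w(-311) - 145466/(-86362)) - (S(-8)*x + 311) = (-28752/1 - 145466/(-86362)) - ((15 - 8)*(-77) + 311) = (-28752*1 - 145466*(-1/86362)) - (7*(-77) + 311) = (-28752 + 72733/43181) - (-539 + 311) = -1241467379/43181 - 1*(-228) = -1241467379/43181 + 228 = -1231622111/43181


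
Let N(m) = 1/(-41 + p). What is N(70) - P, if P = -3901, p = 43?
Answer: 7803/2 ≈ 3901.5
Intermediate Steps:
N(m) = 1/2 (N(m) = 1/(-41 + 43) = 1/2)
N(70) - P = 1/2 - 1*(-3901) = 1/2 + 3901 = 7803/2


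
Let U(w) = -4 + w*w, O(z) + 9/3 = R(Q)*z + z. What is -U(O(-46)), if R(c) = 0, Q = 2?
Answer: -2397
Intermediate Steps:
O(z) = -3 + z (O(z) = -3 + (0*z + z) = -3 + (0 + z) = -3 + z)
U(w) = -4 + w**2
-U(O(-46)) = -(-4 + (-3 - 46)**2) = -(-4 + (-49)**2) = -(-4 + 2401) = -1*2397 = -2397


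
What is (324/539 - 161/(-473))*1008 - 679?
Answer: 894055/3311 ≈ 270.03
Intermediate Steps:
(324/539 - 161/(-473))*1008 - 679 = (324*(1/539) - 161*(-1/473))*1008 - 679 = (324/539 + 161/473)*1008 - 679 = (21821/23177)*1008 - 679 = 3142224/3311 - 679 = 894055/3311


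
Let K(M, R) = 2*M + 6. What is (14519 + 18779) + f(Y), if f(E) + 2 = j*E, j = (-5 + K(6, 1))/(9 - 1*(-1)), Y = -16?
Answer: 166376/5 ≈ 33275.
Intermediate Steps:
K(M, R) = 6 + 2*M
j = 13/10 (j = (-5 + (6 + 2*6))/(9 - 1*(-1)) = (-5 + (6 + 12))/(9 + 1) = (-5 + 18)/10 = 13*(⅒) = 13/10 ≈ 1.3000)
f(E) = -2 + 13*E/10
(14519 + 18779) + f(Y) = (14519 + 18779) + (-2 + (13/10)*(-16)) = 33298 + (-2 - 104/5) = 33298 - 114/5 = 166376/5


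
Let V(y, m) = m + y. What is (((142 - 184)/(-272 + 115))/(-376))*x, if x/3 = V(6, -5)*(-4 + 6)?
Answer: -63/14758 ≈ -0.0042689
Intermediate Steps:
x = 6 (x = 3*((-5 + 6)*(-4 + 6)) = 3*(1*2) = 3*2 = 6)
(((142 - 184)/(-272 + 115))/(-376))*x = (((142 - 184)/(-272 + 115))/(-376))*6 = (-42/(-157)*(-1/376))*6 = (-42*(-1/157)*(-1/376))*6 = ((42/157)*(-1/376))*6 = -21/29516*6 = -63/14758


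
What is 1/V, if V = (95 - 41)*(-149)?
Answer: -1/8046 ≈ -0.00012429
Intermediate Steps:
V = -8046 (V = 54*(-149) = -8046)
1/V = 1/(-8046) = -1/8046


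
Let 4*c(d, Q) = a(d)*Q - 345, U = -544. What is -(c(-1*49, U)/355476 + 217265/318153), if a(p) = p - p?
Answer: -9358188175/13708576464 ≈ -0.68265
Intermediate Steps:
a(p) = 0
c(d, Q) = -345/4 (c(d, Q) = (0*Q - 345)/4 = (0 - 345)/4 = (¼)*(-345) = -345/4)
-(c(-1*49, U)/355476 + 217265/318153) = -(-345/4/355476 + 217265/318153) = -(-345/4*1/355476 + 217265*(1/318153)) = -(-115/473968 + 217265/318153) = -1*9358188175/13708576464 = -9358188175/13708576464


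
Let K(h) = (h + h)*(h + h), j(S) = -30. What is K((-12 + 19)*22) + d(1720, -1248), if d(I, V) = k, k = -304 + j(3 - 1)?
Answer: 94530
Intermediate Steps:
k = -334 (k = -304 - 30 = -334)
d(I, V) = -334
K(h) = 4*h**2 (K(h) = (2*h)*(2*h) = 4*h**2)
K((-12 + 19)*22) + d(1720, -1248) = 4*((-12 + 19)*22)**2 - 334 = 4*(7*22)**2 - 334 = 4*154**2 - 334 = 4*23716 - 334 = 94864 - 334 = 94530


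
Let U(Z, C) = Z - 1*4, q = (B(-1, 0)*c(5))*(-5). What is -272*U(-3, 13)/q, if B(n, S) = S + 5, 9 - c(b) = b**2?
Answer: 119/25 ≈ 4.7600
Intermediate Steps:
c(b) = 9 - b**2
B(n, S) = 5 + S
q = 400 (q = ((5 + 0)*(9 - 1*5**2))*(-5) = (5*(9 - 1*25))*(-5) = (5*(9 - 25))*(-5) = (5*(-16))*(-5) = -80*(-5) = 400)
U(Z, C) = -4 + Z (U(Z, C) = Z - 4 = -4 + Z)
-272*U(-3, 13)/q = -272*(-4 - 3)/400 = -(-1904)/400 = -272*(-7/400) = 119/25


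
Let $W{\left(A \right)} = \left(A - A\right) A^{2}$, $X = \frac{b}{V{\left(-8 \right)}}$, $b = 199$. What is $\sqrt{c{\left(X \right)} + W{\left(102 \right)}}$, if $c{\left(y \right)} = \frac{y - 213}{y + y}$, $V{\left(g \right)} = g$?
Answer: $\frac{\sqrt{757394}}{398} \approx 2.1866$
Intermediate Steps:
$X = - \frac{199}{8}$ ($X = \frac{199}{-8} = 199 \left(- \frac{1}{8}\right) = - \frac{199}{8} \approx -24.875$)
$c{\left(y \right)} = \frac{-213 + y}{2 y}$
$W{\left(A \right)} = 0$ ($W{\left(A \right)} = 0 A^{2} = 0$)
$\sqrt{c{\left(X \right)} + W{\left(102 \right)}} = \sqrt{\frac{-213 - \frac{199}{8}}{2 \left(- \frac{199}{8}\right)} + 0} = \sqrt{\frac{1}{2} \left(- \frac{8}{199}\right) \left(- \frac{1903}{8}\right) + 0} = \sqrt{\frac{1903}{398} + 0} = \sqrt{\frac{1903}{398}} = \frac{\sqrt{757394}}{398}$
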